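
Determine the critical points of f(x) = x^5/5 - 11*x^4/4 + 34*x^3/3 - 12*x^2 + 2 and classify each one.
f'(x) = x*(x^3 - 11*x^2 + 34*x - 24)

Solve f'(x) = 0:
  Factor: x^4 - 11*x^3 + 34*x^2 - 24*x = x*(x - 6)*(x - 4)*(x - 1) = 0.
  ⇒ x = 0, 1, 4, 6

f''(x) = 4*x^3 - 33*x^2 + 68*x - 24
Second-derivative test at each critical point:
  f''(0) = -24 < 0 → local maximum
  f''(1) = 15 > 0 → local minimum
  f''(4) = -24 < 0 → local maximum
  f''(6) = 60 > 0 → local minimum

Critical points: x = 0 (local maximum); x = 1 (local minimum); x = 4 (local maximum); x = 6 (local minimum)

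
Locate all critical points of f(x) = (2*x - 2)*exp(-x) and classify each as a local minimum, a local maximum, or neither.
f'(x) = 2*(2 - x)*exp(-x)

Solve f'(x) = 0:
  f'(x) = (4 - 2*x)·exp(-x) and exp(-x) > 0 for every x, so f'(x) = 0 ⇔ 4 - 2*x = 0.
  Factor: 4 - 2*x = -2*(x - 2) = 0.
  ⇒ x = 2

f''(x) = 2*(x - 3)*exp(-x)
Second-derivative test at each critical point:
  f''(2) = -0.2707 < 0 → local maximum

Critical points: x = 2 (local maximum)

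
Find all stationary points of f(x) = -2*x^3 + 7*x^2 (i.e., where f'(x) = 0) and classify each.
f'(x) = 2*x*(7 - 3*x)

Solve f'(x) = 0:
  Factor: -6*x^2 + 14*x = -2*x*(3*x - 7) = 0.
  ⇒ x = 0, 7/3

f''(x) = 14 - 12*x
Second-derivative test at each critical point:
  f''(0) = 14 > 0 → local minimum
  f''(7/3) = -14 < 0 → local maximum

Critical points: x = 0 (local minimum); x = 7/3 (local maximum)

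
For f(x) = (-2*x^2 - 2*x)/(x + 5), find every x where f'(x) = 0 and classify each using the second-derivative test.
f'(x) = 2*(-x^2 - 10*x - 5)/(x^2 + 10*x + 25)

Solve f'(x) = 0:
  f'(x) = -2*(x^2 + 10*x + 5)/(x + 5)^2; the denominator is positive wherever f is defined, so f'(x) = 0 ⇔ -2*x^2 - 20*x - 10 = 0.
  Factor: -2*x^2 - 20*x - 10 = -2*(x^2 + 10*x + 5); x^2 + 10*x + 5 = 0 has no rational roots; quadratic formula: x = (-10 ± √80)/2.
  ⇒ x = -5 - 2*sqrt(5) ≈ -9.4721, -5 + 2*sqrt(5) ≈ -0.5279

f''(x) = -80/(x^3 + 15*x^2 + 75*x + 125)
Second-derivative test at each critical point:
  f''(-9.4721) = 0.8944 > 0 → local minimum
  f''(-0.5279) = -0.8944 < 0 → local maximum

Critical points: x = -5 - 2*sqrt(5) ≈ -9.4721 (local minimum); x = -5 + 2*sqrt(5) ≈ -0.5279 (local maximum)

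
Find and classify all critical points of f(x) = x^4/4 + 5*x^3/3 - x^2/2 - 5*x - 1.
f'(x) = x^3 + 5*x^2 - x - 5

Solve f'(x) = 0:
  Factor: x^3 + 5*x^2 - x - 5 = (x - 1)*(x + 1)*(x + 5) = 0.
  ⇒ x = -5, -1, 1

f''(x) = 3*x^2 + 10*x - 1
Second-derivative test at each critical point:
  f''(-5) = 24 > 0 → local minimum
  f''(-1) = -8 < 0 → local maximum
  f''(1) = 12 > 0 → local minimum

Critical points: x = -5 (local minimum); x = -1 (local maximum); x = 1 (local minimum)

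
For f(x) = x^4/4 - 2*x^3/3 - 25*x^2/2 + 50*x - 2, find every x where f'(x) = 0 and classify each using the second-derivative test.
f'(x) = x^3 - 2*x^2 - 25*x + 50

Solve f'(x) = 0:
  Factor: x^3 - 2*x^2 - 25*x + 50 = (x - 5)*(x - 2)*(x + 5) = 0.
  ⇒ x = -5, 2, 5

f''(x) = 3*x^2 - 4*x - 25
Second-derivative test at each critical point:
  f''(-5) = 70 > 0 → local minimum
  f''(2) = -21 < 0 → local maximum
  f''(5) = 30 > 0 → local minimum

Critical points: x = -5 (local minimum); x = 2 (local maximum); x = 5 (local minimum)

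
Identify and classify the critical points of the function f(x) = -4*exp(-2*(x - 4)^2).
f'(x) = 16*(x - 4)*exp(-2*(x - 4)^2)

Solve f'(x) = 0:
  f'(x) = (16*x - 64)·exp(-2*(x - 4)^2) and exp(-2*(x - 4)^2) > 0 for every x, so f'(x) = 0 ⇔ 16*x - 64 = 0.
  Factor: 16*x - 64 = 16*(x - 4) = 0.
  ⇒ x = 4

f''(x) = 16*(1 - 4*(x - 4)^2)*exp(-2*(x - 4)^2)
Second-derivative test at each critical point:
  f''(4) = 16 > 0 → local minimum

Critical points: x = 4 (local minimum)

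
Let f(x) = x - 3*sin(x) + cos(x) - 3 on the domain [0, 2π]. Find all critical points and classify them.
f'(x) = -sin(x) - 3*cos(x) + 1

Solve f'(x) = 0 on [0, 2π]:
  f'(x) = 0 ⇔ -sin(x) - 3*cos(x) = -1. Write the left side as R·cos(x + φ) with R = √((-3)² + 1²) = sqrt(10), cos φ = -3*sqrt(10)/10, sin φ = sqrt(10)/10; then cos(x + φ) = -sqrt(10)/10. Solve for x and keep the solutions lying in [0, 2π].
  ⇒ x = pi/2 ≈ 1.5708, -atan(4/3) + 2*pi ≈ 5.3559

f''(x) = 3*sin(x) - cos(x)
Second-derivative test at each critical point:
  f''(1.5708) = 3 > 0 → local minimum
  f''(5.3559) = -3 < 0 → local maximum

Critical points: x = pi/2 ≈ 1.5708 (local minimum); x = -atan(4/3) + 2*pi ≈ 5.3559 (local maximum)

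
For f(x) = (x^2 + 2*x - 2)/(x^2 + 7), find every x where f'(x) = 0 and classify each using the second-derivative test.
f'(x) = 2*(-x^2 + 9*x + 7)/(x^4 + 14*x^2 + 49)

Solve f'(x) = 0:
  f'(x) = -2*(x^2 - 9*x - 7)/(x^2 + 7)^2; the denominator is positive wherever f is defined, so f'(x) = 0 ⇔ -2*x^2 + 18*x + 14 = 0.
  Factor: -2*x^2 + 18*x + 14 = -2*(x^2 - 9*x - 7); x^2 - 9*x - 7 = 0 has no rational roots; quadratic formula: x = (9 ± √109)/2.
  ⇒ x = 9/2 - sqrt(109)/2 ≈ -0.7202, 9/2 + sqrt(109)/2 ≈ 9.7202

f''(x) = 2*(2*x^3 - 27*x^2 - 42*x + 63)/(x^6 + 21*x^4 + 147*x^2 + 343)
Second-derivative test at each critical point:
  f''(-0.7202) = 0.3694 > 0 → local minimum
  f''(9.7202) = -0.0020 < 0 → local maximum

Critical points: x = 9/2 - sqrt(109)/2 ≈ -0.7202 (local minimum); x = 9/2 + sqrt(109)/2 ≈ 9.7202 (local maximum)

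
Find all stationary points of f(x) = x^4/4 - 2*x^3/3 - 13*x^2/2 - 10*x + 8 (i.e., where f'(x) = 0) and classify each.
f'(x) = x^3 - 2*x^2 - 13*x - 10

Solve f'(x) = 0:
  Factor: x^3 - 2*x^2 - 13*x - 10 = (x - 5)*(x + 1)*(x + 2) = 0.
  ⇒ x = -2, -1, 5

f''(x) = 3*x^2 - 4*x - 13
Second-derivative test at each critical point:
  f''(-2) = 7 > 0 → local minimum
  f''(-1) = -6 < 0 → local maximum
  f''(5) = 42 > 0 → local minimum

Critical points: x = -2 (local minimum); x = -1 (local maximum); x = 5 (local minimum)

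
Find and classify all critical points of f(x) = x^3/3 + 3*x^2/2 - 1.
f'(x) = x*(x + 3)

Solve f'(x) = 0:
  Factor: x^2 + 3*x = x*(x + 3) = 0.
  ⇒ x = -3, 0

f''(x) = 2*x + 3
Second-derivative test at each critical point:
  f''(-3) = -3 < 0 → local maximum
  f''(0) = 3 > 0 → local minimum

Critical points: x = -3 (local maximum); x = 0 (local minimum)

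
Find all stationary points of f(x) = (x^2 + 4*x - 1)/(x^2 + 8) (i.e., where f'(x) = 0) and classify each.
f'(x) = 2*(-2*x^2 + 9*x + 16)/(x^4 + 16*x^2 + 64)

Solve f'(x) = 0:
  f'(x) = -2*(2*x^2 - 9*x - 16)/(x^2 + 8)^2; the denominator is positive wherever f is defined, so f'(x) = 0 ⇔ -4*x^2 + 18*x + 32 = 0.
  Factor: -4*x^2 + 18*x + 32 = -2*(2*x^2 - 9*x - 16); 2*x^2 - 9*x - 16 = 0 has no rational roots; quadratic formula: x = (9 ± √209)/4.
  ⇒ x = 9/4 - sqrt(209)/4 ≈ -1.3642, 9/4 + sqrt(209)/4 ≈ 5.8642

f''(x) = 2*(4*x^3 - 27*x^2 - 96*x + 72)/(x^6 + 24*x^4 + 192*x^2 + 512)
Second-derivative test at each critical point:
  f''(-1.3642) = 0.2973 > 0 → local minimum
  f''(5.8642) = -0.0161 < 0 → local maximum

Critical points: x = 9/4 - sqrt(209)/4 ≈ -1.3642 (local minimum); x = 9/4 + sqrt(209)/4 ≈ 5.8642 (local maximum)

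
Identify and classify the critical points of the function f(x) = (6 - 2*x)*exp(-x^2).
f'(x) = 2*(2*x*(x - 3) - 1)*exp(-x^2)

Solve f'(x) = 0:
  f'(x) = (4*x^2 - 12*x - 2)·exp(-x^2) and exp(-x^2) > 0 for every x, so f'(x) = 0 ⇔ 4*x^2 - 12*x - 2 = 0.
  Factor: 4*x^2 - 12*x - 2 = 2*(2*x^2 - 6*x - 1); 2*x^2 - 6*x - 1 = 0 has no rational roots; quadratic formula: x = (6 ± √44)/4.
  ⇒ x = 3/2 - sqrt(11)/2 ≈ -0.1583, 3/2 + sqrt(11)/2 ≈ 3.1583

f''(x) = 4*(2*x^2*(3 - x) + 3*x - 3)*exp(-x^2)
Second-derivative test at each critical point:
  f''(-0.1583) = -12.9381 < 0 → local maximum
  f''(3.1583) = 0.0006 > 0 → local minimum

Critical points: x = 3/2 - sqrt(11)/2 ≈ -0.1583 (local maximum); x = 3/2 + sqrt(11)/2 ≈ 3.1583 (local minimum)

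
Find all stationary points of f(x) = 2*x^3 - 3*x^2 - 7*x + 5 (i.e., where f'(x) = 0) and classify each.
f'(x) = 6*x^2 - 6*x - 7

Solve f'(x) = 0:
  6*x^2 - 6*x - 7 = 0 has no rational roots; quadratic formula: x = (6 ± √204)/12.
  ⇒ x = 1/2 - sqrt(51)/6 ≈ -0.6902, 1/2 + sqrt(51)/6 ≈ 1.6902

f''(x) = 12*x - 6
Second-derivative test at each critical point:
  f''(-0.6902) = -14.2829 < 0 → local maximum
  f''(1.6902) = 14.2829 > 0 → local minimum

Critical points: x = 1/2 - sqrt(51)/6 ≈ -0.6902 (local maximum); x = 1/2 + sqrt(51)/6 ≈ 1.6902 (local minimum)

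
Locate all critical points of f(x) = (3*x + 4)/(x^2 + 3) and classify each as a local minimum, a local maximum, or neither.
f'(x) = (-3*x^2 - 8*x + 9)/(x^4 + 6*x^2 + 9)

Solve f'(x) = 0:
  f'(x) = -(3*x^2 + 8*x - 9)/(x^2 + 3)^2; the denominator is positive wherever f is defined, so f'(x) = 0 ⇔ -3*x^2 - 8*x + 9 = 0.
  3*x^2 + 8*x - 9 = 0 has no rational roots; quadratic formula: x = (-8 ± √172)/6.
  ⇒ x = -sqrt(43)/3 - 4/3 ≈ -3.5191, -4/3 + sqrt(43)/3 ≈ 0.8525

f''(x) = 2*(4*x^2*(3*x + 4) - (9*x + 4)*(x^2 + 3))/(x^2 + 3)^3
Second-derivative test at each critical point:
  f''(-3.5191) = 0.0554 > 0 → local minimum
  f''(0.8525) = -0.9443 < 0 → local maximum

Critical points: x = -sqrt(43)/3 - 4/3 ≈ -3.5191 (local minimum); x = -4/3 + sqrt(43)/3 ≈ 0.8525 (local maximum)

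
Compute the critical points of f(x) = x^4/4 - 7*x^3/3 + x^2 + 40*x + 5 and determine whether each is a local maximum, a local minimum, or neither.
f'(x) = x^3 - 7*x^2 + 2*x + 40

Solve f'(x) = 0:
  Factor: x^3 - 7*x^2 + 2*x + 40 = (x - 5)*(x - 4)*(x + 2) = 0.
  ⇒ x = -2, 4, 5

f''(x) = 3*x^2 - 14*x + 2
Second-derivative test at each critical point:
  f''(-2) = 42 > 0 → local minimum
  f''(4) = -6 < 0 → local maximum
  f''(5) = 7 > 0 → local minimum

Critical points: x = -2 (local minimum); x = 4 (local maximum); x = 5 (local minimum)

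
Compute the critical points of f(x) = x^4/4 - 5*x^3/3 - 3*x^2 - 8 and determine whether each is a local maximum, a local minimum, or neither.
f'(x) = x*(x^2 - 5*x - 6)

Solve f'(x) = 0:
  Factor: x^3 - 5*x^2 - 6*x = x*(x - 6)*(x + 1) = 0.
  ⇒ x = -1, 0, 6

f''(x) = 3*x^2 - 10*x - 6
Second-derivative test at each critical point:
  f''(-1) = 7 > 0 → local minimum
  f''(0) = -6 < 0 → local maximum
  f''(6) = 42 > 0 → local minimum

Critical points: x = -1 (local minimum); x = 0 (local maximum); x = 6 (local minimum)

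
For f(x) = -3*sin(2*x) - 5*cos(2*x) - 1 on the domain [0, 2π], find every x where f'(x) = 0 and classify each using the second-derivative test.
f'(x) = 10*sin(2*x) - 6*cos(2*x)

Solve f'(x) = 0 on [0, 2π]:
  f'(x) = 0 ⇔ -3*cos(2*x) = -5*sin(2*x) ⇔ tan(2*x) = 3/5, i.e. 2*x = arctan(3/5) + nπ; keep the solutions lying in [0, 2π].
  ⇒ x = atan(3/5)/2 ≈ 0.2702, atan(3/5)/2 + pi/2 ≈ 1.8410, atan(3/5)/2 + pi ≈ 3.4118, atan(3/5)/2 + 3*pi/2 ≈ 4.9826

f''(x) = 12*sin(2*x) + 20*cos(2*x)
Second-derivative test at each critical point:
  f''(0.2702) = 23.3238 > 0 → local minimum
  f''(1.8410) = -23.3238 < 0 → local maximum
  f''(3.4118) = 23.3238 > 0 → local minimum
  f''(4.9826) = -23.3238 < 0 → local maximum

Critical points: x = atan(3/5)/2 ≈ 0.2702 (local minimum); x = atan(3/5)/2 + pi/2 ≈ 1.8410 (local maximum); x = atan(3/5)/2 + pi ≈ 3.4118 (local minimum); x = atan(3/5)/2 + 3*pi/2 ≈ 4.9826 (local maximum)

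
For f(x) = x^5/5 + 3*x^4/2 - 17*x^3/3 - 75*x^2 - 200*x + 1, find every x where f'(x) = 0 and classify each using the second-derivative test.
f'(x) = x^4 + 6*x^3 - 17*x^2 - 150*x - 200

Solve f'(x) = 0:
  Factor: x^4 + 6*x^3 - 17*x^2 - 150*x - 200 = (x - 5)*(x + 2)*(x + 4)*(x + 5) = 0.
  ⇒ x = -5, -4, -2, 5

f''(x) = 4*x^3 + 18*x^2 - 34*x - 150
Second-derivative test at each critical point:
  f''(-5) = -30 < 0 → local maximum
  f''(-4) = 18 > 0 → local minimum
  f''(-2) = -42 < 0 → local maximum
  f''(5) = 630 > 0 → local minimum

Critical points: x = -5 (local maximum); x = -4 (local minimum); x = -2 (local maximum); x = 5 (local minimum)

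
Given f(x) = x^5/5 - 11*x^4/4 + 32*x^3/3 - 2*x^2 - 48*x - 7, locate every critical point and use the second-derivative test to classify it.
f'(x) = x^4 - 11*x^3 + 32*x^2 - 4*x - 48

Solve f'(x) = 0:
  Factor: x^4 - 11*x^3 + 32*x^2 - 4*x - 48 = (x - 6)*(x - 4)*(x - 2)*(x + 1) = 0.
  ⇒ x = -1, 2, 4, 6

f''(x) = 4*x^3 - 33*x^2 + 64*x - 4
Second-derivative test at each critical point:
  f''(-1) = -105 < 0 → local maximum
  f''(2) = 24 > 0 → local minimum
  f''(4) = -20 < 0 → local maximum
  f''(6) = 56 > 0 → local minimum

Critical points: x = -1 (local maximum); x = 2 (local minimum); x = 4 (local maximum); x = 6 (local minimum)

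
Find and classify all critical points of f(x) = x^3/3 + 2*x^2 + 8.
f'(x) = x*(x + 4)

Solve f'(x) = 0:
  Factor: x^2 + 4*x = x*(x + 4) = 0.
  ⇒ x = -4, 0

f''(x) = 2*x + 4
Second-derivative test at each critical point:
  f''(-4) = -4 < 0 → local maximum
  f''(0) = 4 > 0 → local minimum

Critical points: x = -4 (local maximum); x = 0 (local minimum)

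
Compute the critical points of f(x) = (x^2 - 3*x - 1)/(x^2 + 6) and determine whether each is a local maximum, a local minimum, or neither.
f'(x) = (3*x^2 + 14*x - 18)/(x^4 + 12*x^2 + 36)

Solve f'(x) = 0:
  f'(x) = (3*x^2 + 14*x - 18)/(x^2 + 6)^2; the denominator is positive wherever f is defined, so f'(x) = 0 ⇔ 3*x^2 + 14*x - 18 = 0.
  3*x^2 + 14*x - 18 = 0 has no rational roots; quadratic formula: x = (-14 ± √412)/6.
  ⇒ x = -sqrt(103)/3 - 7/3 ≈ -5.7163, -7/3 + sqrt(103)/3 ≈ 1.0496

f''(x) = 6*(-x^3 - 7*x^2 + 18*x + 14)/(x^6 + 18*x^4 + 108*x^2 + 216)
Second-derivative test at each critical point:
  f''(-5.7163) = -0.0136 < 0 → local maximum
  f''(1.0496) = 0.4025 > 0 → local minimum

Critical points: x = -sqrt(103)/3 - 7/3 ≈ -5.7163 (local maximum); x = -7/3 + sqrt(103)/3 ≈ 1.0496 (local minimum)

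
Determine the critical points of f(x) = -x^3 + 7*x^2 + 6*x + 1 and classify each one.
f'(x) = -3*x^2 + 14*x + 6

Solve f'(x) = 0:
  3*x^2 - 14*x - 6 = 0 has no rational roots; quadratic formula: x = (14 ± √268)/6.
  ⇒ x = 7/3 - sqrt(67)/3 ≈ -0.3951, 7/3 + sqrt(67)/3 ≈ 5.0618

f''(x) = 14 - 6*x
Second-derivative test at each critical point:
  f''(-0.3951) = 16.3707 > 0 → local minimum
  f''(5.0618) = -16.3707 < 0 → local maximum

Critical points: x = 7/3 - sqrt(67)/3 ≈ -0.3951 (local minimum); x = 7/3 + sqrt(67)/3 ≈ 5.0618 (local maximum)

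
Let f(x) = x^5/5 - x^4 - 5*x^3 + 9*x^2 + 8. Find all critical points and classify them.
f'(x) = x*(x^3 - 4*x^2 - 15*x + 18)

Solve f'(x) = 0:
  Factor: x^4 - 4*x^3 - 15*x^2 + 18*x = x*(x - 6)*(x - 1)*(x + 3) = 0.
  ⇒ x = -3, 0, 1, 6

f''(x) = 4*x^3 - 12*x^2 - 30*x + 18
Second-derivative test at each critical point:
  f''(-3) = -108 < 0 → local maximum
  f''(0) = 18 > 0 → local minimum
  f''(1) = -20 < 0 → local maximum
  f''(6) = 270 > 0 → local minimum

Critical points: x = -3 (local maximum); x = 0 (local minimum); x = 1 (local maximum); x = 6 (local minimum)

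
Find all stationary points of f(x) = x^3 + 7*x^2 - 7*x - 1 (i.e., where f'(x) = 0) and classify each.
f'(x) = 3*x^2 + 14*x - 7

Solve f'(x) = 0:
  3*x^2 + 14*x - 7 = 0 has no rational roots; quadratic formula: x = (-14 ± √280)/6.
  ⇒ x = -sqrt(70)/3 - 7/3 ≈ -5.1222, -7/3 + sqrt(70)/3 ≈ 0.4555

f''(x) = 6*x + 14
Second-derivative test at each critical point:
  f''(-5.1222) = -16.7332 < 0 → local maximum
  f''(0.4555) = 16.7332 > 0 → local minimum

Critical points: x = -sqrt(70)/3 - 7/3 ≈ -5.1222 (local maximum); x = -7/3 + sqrt(70)/3 ≈ 0.4555 (local minimum)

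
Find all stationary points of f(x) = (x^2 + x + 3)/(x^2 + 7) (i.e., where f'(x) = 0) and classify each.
f'(x) = (-x^2 + 8*x + 7)/(x^4 + 14*x^2 + 49)

Solve f'(x) = 0:
  f'(x) = -(x^2 - 8*x - 7)/(x^2 + 7)^2; the denominator is positive wherever f is defined, so f'(x) = 0 ⇔ -x^2 + 8*x + 7 = 0.
  x^2 - 8*x - 7 = 0 has no rational roots; quadratic formula: x = (8 ± √92)/2.
  ⇒ x = 4 - sqrt(23) ≈ -0.7958, 4 + sqrt(23) ≈ 8.7958

f''(x) = 2*(x^3 - 12*x^2 - 21*x + 28)/(x^6 + 21*x^4 + 147*x^2 + 343)
Second-derivative test at each critical point:
  f''(-0.7958) = 0.1646 > 0 → local minimum
  f''(8.7958) = -0.0013 < 0 → local maximum

Critical points: x = 4 - sqrt(23) ≈ -0.7958 (local minimum); x = 4 + sqrt(23) ≈ 8.7958 (local maximum)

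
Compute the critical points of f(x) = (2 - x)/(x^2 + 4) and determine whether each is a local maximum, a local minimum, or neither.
f'(x) = (-x^2 + 2*x*(x - 2) - 4)/(x^2 + 4)^2

Solve f'(x) = 0:
  f'(x) = (x^2 - 4*x - 4)/(x^2 + 4)^2; the denominator is positive wherever f is defined, so f'(x) = 0 ⇔ x^2 - 4*x - 4 = 0.
  x^2 - 4*x - 4 = 0 has no rational roots; quadratic formula: x = (4 ± √32)/2.
  ⇒ x = 2 - 2*sqrt(2) ≈ -0.8284, 2 + 2*sqrt(2) ≈ 4.8284

f''(x) = 2*(4*x^2*(2 - x) + (3*x - 2)*(x^2 + 4))/(x^2 + 4)^3
Second-derivative test at each critical point:
  f''(-0.8284) = -0.2576 < 0 → local maximum
  f''(4.8284) = 0.0076 > 0 → local minimum

Critical points: x = 2 - 2*sqrt(2) ≈ -0.8284 (local maximum); x = 2 + 2*sqrt(2) ≈ 4.8284 (local minimum)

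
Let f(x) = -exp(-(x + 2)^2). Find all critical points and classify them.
f'(x) = 2*(x + 2)*exp(-(x + 2)^2)

Solve f'(x) = 0:
  f'(x) = (2*x + 4)·exp(-(x + 2)^2) and exp(-(x + 2)^2) > 0 for every x, so f'(x) = 0 ⇔ 2*x + 4 = 0.
  Factor: 2*x + 4 = 2*(x + 2) = 0.
  ⇒ x = -2

f''(x) = 2*(1 - 2*(x + 2)^2)*exp(-(x + 2)^2)
Second-derivative test at each critical point:
  f''(-2) = 2 > 0 → local minimum

Critical points: x = -2 (local minimum)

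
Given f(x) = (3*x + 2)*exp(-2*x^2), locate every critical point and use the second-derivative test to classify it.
f'(x) = (-4*x*(3*x + 2) + 3)*exp(-2*x^2)

Solve f'(x) = 0:
  f'(x) = (-12*x^2 - 8*x + 3)·exp(-2*x^2) and exp(-2*x^2) > 0 for every x, so f'(x) = 0 ⇔ -12*x^2 - 8*x + 3 = 0.
  12*x^2 + 8*x - 3 = 0 has no rational roots; quadratic formula: x = (-8 ± √208)/24.
  ⇒ x = -sqrt(13)/6 - 1/3 ≈ -0.9343, -1/3 + sqrt(13)/6 ≈ 0.2676

f''(x) = 4*(4*x^2*(3*x + 2) - 9*x - 2)*exp(-2*x^2)
Second-derivative test at each critical point:
  f''(-0.9343) = 2.5171 > 0 → local minimum
  f''(0.2676) = -12.4979 < 0 → local maximum

Critical points: x = -sqrt(13)/6 - 1/3 ≈ -0.9343 (local minimum); x = -1/3 + sqrt(13)/6 ≈ 0.2676 (local maximum)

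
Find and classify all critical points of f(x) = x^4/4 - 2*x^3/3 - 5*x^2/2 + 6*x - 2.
f'(x) = x^3 - 2*x^2 - 5*x + 6

Solve f'(x) = 0:
  Factor: x^3 - 2*x^2 - 5*x + 6 = (x - 3)*(x - 1)*(x + 2) = 0.
  ⇒ x = -2, 1, 3

f''(x) = 3*x^2 - 4*x - 5
Second-derivative test at each critical point:
  f''(-2) = 15 > 0 → local minimum
  f''(1) = -6 < 0 → local maximum
  f''(3) = 10 > 0 → local minimum

Critical points: x = -2 (local minimum); x = 1 (local maximum); x = 3 (local minimum)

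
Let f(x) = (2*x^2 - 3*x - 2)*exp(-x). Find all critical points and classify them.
f'(x) = (-2*x^2 + 7*x - 1)*exp(-x)

Solve f'(x) = 0:
  f'(x) = (-2*x^2 + 7*x - 1)·exp(-x) and exp(-x) > 0 for every x, so f'(x) = 0 ⇔ -2*x^2 + 7*x - 1 = 0.
  2*x^2 - 7*x + 1 = 0 has no rational roots; quadratic formula: x = (7 ± √41)/4.
  ⇒ x = 7/4 - sqrt(41)/4 ≈ 0.1492, sqrt(41)/4 + 7/4 ≈ 3.3508

f''(x) = (2*x^2 - 11*x + 8)*exp(-x)
Second-derivative test at each critical point:
  f''(0.1492) = 5.5155 > 0 → local minimum
  f''(3.3508) = -0.2245 < 0 → local maximum

Critical points: x = 7/4 - sqrt(41)/4 ≈ 0.1492 (local minimum); x = sqrt(41)/4 + 7/4 ≈ 3.3508 (local maximum)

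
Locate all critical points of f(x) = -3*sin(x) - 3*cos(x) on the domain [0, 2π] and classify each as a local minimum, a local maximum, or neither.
f'(x) = -3*sqrt(2)*cos(x + pi/4)

Solve f'(x) = 0 on [0, 2π]:
  f'(x) = 0 ⇔ -3*cos(x) = -3*sin(x) ⇔ tan(x) = 1, i.e. x = arctan(1) + nπ; keep the solutions lying in [0, 2π].
  ⇒ x = pi/4 ≈ 0.7854, 5*pi/4 ≈ 3.9270

f''(x) = 3*sqrt(2)*sin(x + pi/4)
Second-derivative test at each critical point:
  f''(0.7854) = 4.2426 > 0 → local minimum
  f''(3.9270) = -4.2426 < 0 → local maximum

Critical points: x = pi/4 ≈ 0.7854 (local minimum); x = 5*pi/4 ≈ 3.9270 (local maximum)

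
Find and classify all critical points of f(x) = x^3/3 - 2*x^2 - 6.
f'(x) = x*(x - 4)

Solve f'(x) = 0:
  Factor: x^2 - 4*x = x*(x - 4) = 0.
  ⇒ x = 0, 4

f''(x) = 2*x - 4
Second-derivative test at each critical point:
  f''(0) = -4 < 0 → local maximum
  f''(4) = 4 > 0 → local minimum

Critical points: x = 0 (local maximum); x = 4 (local minimum)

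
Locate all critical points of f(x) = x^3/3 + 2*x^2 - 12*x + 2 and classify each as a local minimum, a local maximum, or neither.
f'(x) = x^2 + 4*x - 12

Solve f'(x) = 0:
  Factor: x^2 + 4*x - 12 = (x - 2)*(x + 6) = 0.
  ⇒ x = -6, 2

f''(x) = 2*x + 4
Second-derivative test at each critical point:
  f''(-6) = -8 < 0 → local maximum
  f''(2) = 8 > 0 → local minimum

Critical points: x = -6 (local maximum); x = 2 (local minimum)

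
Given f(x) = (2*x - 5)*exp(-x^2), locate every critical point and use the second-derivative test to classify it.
f'(x) = 2*(-x*(2*x - 5) + 1)*exp(-x^2)

Solve f'(x) = 0:
  f'(x) = (-4*x^2 + 10*x + 2)·exp(-x^2) and exp(-x^2) > 0 for every x, so f'(x) = 0 ⇔ -4*x^2 + 10*x + 2 = 0.
  Factor: -4*x^2 + 10*x + 2 = -2*(2*x^2 - 5*x - 1); 2*x^2 - 5*x - 1 = 0 has no rational roots; quadratic formula: x = (5 ± √33)/4.
  ⇒ x = 5/4 - sqrt(33)/4 ≈ -0.1861, 5/4 + sqrt(33)/4 ≈ 2.6861

f''(x) = 2*(2*x^2*(2*x - 5) - 6*x + 5)*exp(-x^2)
Second-derivative test at each critical point:
  f''(-0.1861) = 11.0979 > 0 → local minimum
  f''(2.6861) = -0.0084 < 0 → local maximum

Critical points: x = 5/4 - sqrt(33)/4 ≈ -0.1861 (local minimum); x = 5/4 + sqrt(33)/4 ≈ 2.6861 (local maximum)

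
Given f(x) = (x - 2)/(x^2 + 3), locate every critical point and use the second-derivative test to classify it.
f'(x) = (x^2 - 2*x*(x - 2) + 3)/(x^2 + 3)^2

Solve f'(x) = 0:
  f'(x) = -(x^2 - 4*x - 3)/(x^2 + 3)^2; the denominator is positive wherever f is defined, so f'(x) = 0 ⇔ -x^2 + 4*x + 3 = 0.
  x^2 - 4*x - 3 = 0 has no rational roots; quadratic formula: x = (4 ± √28)/2.
  ⇒ x = 2 - sqrt(7) ≈ -0.6458, 2 + sqrt(7) ≈ 4.6458

f''(x) = 2*(4*x^2*(x - 2) + (2 - 3*x)*(x^2 + 3))/(x^2 + 3)^3
Second-derivative test at each critical point:
  f''(-0.6458) = 0.4532 > 0 → local minimum
  f''(4.6458) = -0.0088 < 0 → local maximum

Critical points: x = 2 - sqrt(7) ≈ -0.6458 (local minimum); x = 2 + sqrt(7) ≈ 4.6458 (local maximum)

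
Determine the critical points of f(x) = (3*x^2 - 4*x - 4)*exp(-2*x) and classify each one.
f'(x) = 2*(-3*x^2 + 7*x + 2)*exp(-2*x)

Solve f'(x) = 0:
  f'(x) = (-6*x^2 + 14*x + 4)·exp(-2*x) and exp(-2*x) > 0 for every x, so f'(x) = 0 ⇔ -6*x^2 + 14*x + 4 = 0.
  Factor: -6*x^2 + 14*x + 4 = -2*(3*x^2 - 7*x - 2); 3*x^2 - 7*x - 2 = 0 has no rational roots; quadratic formula: x = (7 ± √73)/6.
  ⇒ x = 7/6 - sqrt(73)/6 ≈ -0.2573, 7/6 + sqrt(73)/6 ≈ 2.5907

f''(x) = 2*(6*x^2 - 20*x + 3)*exp(-2*x)
Second-derivative test at each critical point:
  f''(-0.2573) = 28.5897 > 0 → local minimum
  f''(2.5907) = -0.0960 < 0 → local maximum

Critical points: x = 7/6 - sqrt(73)/6 ≈ -0.2573 (local minimum); x = 7/6 + sqrt(73)/6 ≈ 2.5907 (local maximum)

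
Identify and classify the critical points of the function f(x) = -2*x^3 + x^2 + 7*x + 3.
f'(x) = -6*x^2 + 2*x + 7

Solve f'(x) = 0:
  6*x^2 - 2*x - 7 = 0 has no rational roots; quadratic formula: x = (2 ± √172)/12.
  ⇒ x = 1/6 - sqrt(43)/6 ≈ -0.9262, 1/6 + sqrt(43)/6 ≈ 1.2596

f''(x) = 2 - 12*x
Second-derivative test at each critical point:
  f''(-0.9262) = 13.1149 > 0 → local minimum
  f''(1.2596) = -13.1149 < 0 → local maximum

Critical points: x = 1/6 - sqrt(43)/6 ≈ -0.9262 (local minimum); x = 1/6 + sqrt(43)/6 ≈ 1.2596 (local maximum)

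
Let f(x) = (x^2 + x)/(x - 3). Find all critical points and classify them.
f'(x) = (x^2 - 6*x - 3)/(x^2 - 6*x + 9)

Solve f'(x) = 0:
  f'(x) = (x^2 - 6*x - 3)/(x - 3)^2; the denominator is positive wherever f is defined, so f'(x) = 0 ⇔ x^2 - 6*x - 3 = 0.
  x^2 - 6*x - 3 = 0 has no rational roots; quadratic formula: x = (6 ± √48)/2.
  ⇒ x = 3 - 2*sqrt(3) ≈ -0.4641, 3 + 2*sqrt(3) ≈ 6.4641

f''(x) = 24/(x^3 - 9*x^2 + 27*x - 27)
Second-derivative test at each critical point:
  f''(-0.4641) = -0.5774 < 0 → local maximum
  f''(6.4641) = 0.5774 > 0 → local minimum

Critical points: x = 3 - 2*sqrt(3) ≈ -0.4641 (local maximum); x = 3 + 2*sqrt(3) ≈ 6.4641 (local minimum)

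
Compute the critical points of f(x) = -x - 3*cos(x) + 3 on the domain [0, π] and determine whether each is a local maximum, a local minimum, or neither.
f'(x) = 3*sin(x) - 1

Solve f'(x) = 0 on [0, π]:
  f'(x) = 0 ⇔ sin(x) = 1/3, i.e. x = arcsin(1/3) + 2nπ or x = π − arcsin(1/3) + 2nπ; keep the solutions lying in [0, π].
  ⇒ x = asin(1/3) ≈ 0.3398, pi - asin(1/3) ≈ 2.8018

f''(x) = 3*cos(x)
Second-derivative test at each critical point:
  f''(0.3398) = 2.8284 > 0 → local minimum
  f''(2.8018) = -2.8284 < 0 → local maximum

Critical points: x = asin(1/3) ≈ 0.3398 (local minimum); x = pi - asin(1/3) ≈ 2.8018 (local maximum)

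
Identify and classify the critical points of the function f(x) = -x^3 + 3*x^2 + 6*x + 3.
f'(x) = -3*x^2 + 6*x + 6

Solve f'(x) = 0:
  Factor: -3*x^2 + 6*x + 6 = -3*(x^2 - 2*x - 2); x^2 - 2*x - 2 = 0 has no rational roots; quadratic formula: x = (2 ± √12)/2.
  ⇒ x = 1 - sqrt(3) ≈ -0.7321, 1 + sqrt(3) ≈ 2.7321

f''(x) = 6 - 6*x
Second-derivative test at each critical point:
  f''(-0.7321) = 10.3923 > 0 → local minimum
  f''(2.7321) = -10.3923 < 0 → local maximum

Critical points: x = 1 - sqrt(3) ≈ -0.7321 (local minimum); x = 1 + sqrt(3) ≈ 2.7321 (local maximum)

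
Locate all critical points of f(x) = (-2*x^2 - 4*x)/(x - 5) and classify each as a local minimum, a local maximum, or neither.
f'(x) = 2*(-x^2 + 10*x + 10)/(x^2 - 10*x + 25)

Solve f'(x) = 0:
  f'(x) = -2*(x^2 - 10*x - 10)/(x - 5)^2; the denominator is positive wherever f is defined, so f'(x) = 0 ⇔ -2*x^2 + 20*x + 20 = 0.
  Factor: -2*x^2 + 20*x + 20 = -2*(x^2 - 10*x - 10); x^2 - 10*x - 10 = 0 has no rational roots; quadratic formula: x = (10 ± √140)/2.
  ⇒ x = 5 - sqrt(35) ≈ -0.9161, 5 + sqrt(35) ≈ 10.9161

f''(x) = -140/(x^3 - 15*x^2 + 75*x - 125)
Second-derivative test at each critical point:
  f''(-0.9161) = 0.6761 > 0 → local minimum
  f''(10.9161) = -0.6761 < 0 → local maximum

Critical points: x = 5 - sqrt(35) ≈ -0.9161 (local minimum); x = 5 + sqrt(35) ≈ 10.9161 (local maximum)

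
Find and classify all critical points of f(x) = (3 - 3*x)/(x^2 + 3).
f'(x) = 3*(-x^2 + 2*x*(x - 1) - 3)/(x^2 + 3)^2

Solve f'(x) = 0:
  f'(x) = 3*(x - 3)*(x + 1)/(x^2 + 3)^2; the denominator is positive wherever f is defined, so f'(x) = 0 ⇔ 3*x^2 - 6*x - 9 = 0.
  Factor: 3*x^2 - 6*x - 9 = 3*(x - 3)*(x + 1) = 0.
  ⇒ x = -1, 3

f''(x) = 6*(4*x^2*(1 - x) + (3*x - 1)*(x^2 + 3))/(x^2 + 3)^3
Second-derivative test at each critical point:
  f''(-1) = -3/4 < 0 → local maximum
  f''(3) = 1/12 > 0 → local minimum

Critical points: x = -1 (local maximum); x = 3 (local minimum)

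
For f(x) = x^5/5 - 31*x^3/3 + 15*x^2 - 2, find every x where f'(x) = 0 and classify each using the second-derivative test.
f'(x) = x*(x^3 - 31*x + 30)

Solve f'(x) = 0:
  Factor: x^4 - 31*x^2 + 30*x = x*(x - 5)*(x - 1)*(x + 6) = 0.
  ⇒ x = -6, 0, 1, 5

f''(x) = 4*x^3 - 62*x + 30
Second-derivative test at each critical point:
  f''(-6) = -462 < 0 → local maximum
  f''(0) = 30 > 0 → local minimum
  f''(1) = -28 < 0 → local maximum
  f''(5) = 220 > 0 → local minimum

Critical points: x = -6 (local maximum); x = 0 (local minimum); x = 1 (local maximum); x = 5 (local minimum)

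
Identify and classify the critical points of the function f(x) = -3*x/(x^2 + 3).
f'(x) = 3*(x^2 - 3)/(x^2 + 3)^2

Solve f'(x) = 0:
  f'(x) = 3*(x^2 - 3)/(x^2 + 3)^2; the denominator is positive wherever f is defined, so f'(x) = 0 ⇔ 3*x^2 - 9 = 0.
  Factor: 3*x^2 - 9 = 3*(x^2 - 3); x^2 - 3 = 0 has no rational roots; quadratic formula: x = (0 ± √12)/2.
  ⇒ x = -sqrt(3) ≈ -1.7321, sqrt(3) ≈ 1.7321

f''(x) = 6*x*(9 - x^2)/(x^2 + 3)^3
Second-derivative test at each critical point:
  f''(-1.7321) = -0.2887 < 0 → local maximum
  f''(1.7321) = 0.2887 > 0 → local minimum

Critical points: x = -sqrt(3) ≈ -1.7321 (local maximum); x = sqrt(3) ≈ 1.7321 (local minimum)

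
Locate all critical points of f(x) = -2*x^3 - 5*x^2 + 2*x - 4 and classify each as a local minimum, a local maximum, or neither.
f'(x) = -6*x^2 - 10*x + 2

Solve f'(x) = 0:
  Factor: -6*x^2 - 10*x + 2 = -2*(3*x^2 + 5*x - 1); 3*x^2 + 5*x - 1 = 0 has no rational roots; quadratic formula: x = (-5 ± √37)/6.
  ⇒ x = -sqrt(37)/6 - 5/6 ≈ -1.8471, -5/6 + sqrt(37)/6 ≈ 0.1805

f''(x) = -12*x - 10
Second-derivative test at each critical point:
  f''(-1.8471) = 12.1655 > 0 → local minimum
  f''(0.1805) = -12.1655 < 0 → local maximum

Critical points: x = -sqrt(37)/6 - 5/6 ≈ -1.8471 (local minimum); x = -5/6 + sqrt(37)/6 ≈ 0.1805 (local maximum)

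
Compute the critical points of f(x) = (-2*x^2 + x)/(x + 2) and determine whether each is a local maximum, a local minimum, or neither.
f'(x) = 2*(-x^2 - 4*x + 1)/(x^2 + 4*x + 4)

Solve f'(x) = 0:
  f'(x) = -2*(x^2 + 4*x - 1)/(x + 2)^2; the denominator is positive wherever f is defined, so f'(x) = 0 ⇔ -2*x^2 - 8*x + 2 = 0.
  Factor: -2*x^2 - 8*x + 2 = -2*(x^2 + 4*x - 1); x^2 + 4*x - 1 = 0 has no rational roots; quadratic formula: x = (-4 ± √20)/2.
  ⇒ x = -sqrt(5) - 2 ≈ -4.2361, -2 + sqrt(5) ≈ 0.2361

f''(x) = -20/(x^3 + 6*x^2 + 12*x + 8)
Second-derivative test at each critical point:
  f''(-4.2361) = 1.7889 > 0 → local minimum
  f''(0.2361) = -1.7889 < 0 → local maximum

Critical points: x = -sqrt(5) - 2 ≈ -4.2361 (local minimum); x = -2 + sqrt(5) ≈ 0.2361 (local maximum)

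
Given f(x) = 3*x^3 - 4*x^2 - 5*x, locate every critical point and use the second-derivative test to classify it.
f'(x) = 9*x^2 - 8*x - 5

Solve f'(x) = 0:
  9*x^2 - 8*x - 5 = 0 has no rational roots; quadratic formula: x = (8 ± √244)/18.
  ⇒ x = 4/9 - sqrt(61)/9 ≈ -0.4234, 4/9 + sqrt(61)/9 ≈ 1.3122

f''(x) = 18*x - 8
Second-derivative test at each critical point:
  f''(-0.4234) = -15.6205 < 0 → local maximum
  f''(1.3122) = 15.6205 > 0 → local minimum

Critical points: x = 4/9 - sqrt(61)/9 ≈ -0.4234 (local maximum); x = 4/9 + sqrt(61)/9 ≈ 1.3122 (local minimum)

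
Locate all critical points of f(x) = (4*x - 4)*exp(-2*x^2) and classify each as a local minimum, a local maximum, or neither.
f'(x) = 4*(-4*x*(x - 1) + 1)*exp(-2*x^2)

Solve f'(x) = 0:
  f'(x) = (-16*x^2 + 16*x + 4)·exp(-2*x^2) and exp(-2*x^2) > 0 for every x, so f'(x) = 0 ⇔ -16*x^2 + 16*x + 4 = 0.
  Factor: -16*x^2 + 16*x + 4 = -4*(4*x^2 - 4*x - 1); 4*x^2 - 4*x - 1 = 0 has no rational roots; quadratic formula: x = (4 ± √32)/8.
  ⇒ x = 1/2 - sqrt(2)/2 ≈ -0.2071, 1/2 + sqrt(2)/2 ≈ 1.2071

f''(x) = 16*(4*x^2*(x - 1) - 3*x + 1)*exp(-2*x^2)
Second-derivative test at each critical point:
  f''(-0.2071) = 20.7672 > 0 → local minimum
  f''(1.2071) = -1.2275 < 0 → local maximum

Critical points: x = 1/2 - sqrt(2)/2 ≈ -0.2071 (local minimum); x = 1/2 + sqrt(2)/2 ≈ 1.2071 (local maximum)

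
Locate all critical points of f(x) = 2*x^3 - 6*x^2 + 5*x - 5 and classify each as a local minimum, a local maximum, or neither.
f'(x) = 6*x^2 - 12*x + 5

Solve f'(x) = 0:
  6*x^2 - 12*x + 5 = 0 has no rational roots; quadratic formula: x = (12 ± √24)/12.
  ⇒ x = 1 - sqrt(6)/6 ≈ 0.5918, sqrt(6)/6 + 1 ≈ 1.4082

f''(x) = 12*x - 12
Second-derivative test at each critical point:
  f''(0.5918) = -4.8990 < 0 → local maximum
  f''(1.4082) = 4.8990 > 0 → local minimum

Critical points: x = 1 - sqrt(6)/6 ≈ 0.5918 (local maximum); x = sqrt(6)/6 + 1 ≈ 1.4082 (local minimum)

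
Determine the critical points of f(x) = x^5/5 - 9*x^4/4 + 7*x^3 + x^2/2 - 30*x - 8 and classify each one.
f'(x) = x^4 - 9*x^3 + 21*x^2 + x - 30

Solve f'(x) = 0:
  Factor: x^4 - 9*x^3 + 21*x^2 + x - 30 = (x - 5)*(x - 3)*(x - 2)*(x + 1) = 0.
  ⇒ x = -1, 2, 3, 5

f''(x) = 4*x^3 - 27*x^2 + 42*x + 1
Second-derivative test at each critical point:
  f''(-1) = -72 < 0 → local maximum
  f''(2) = 9 > 0 → local minimum
  f''(3) = -8 < 0 → local maximum
  f''(5) = 36 > 0 → local minimum

Critical points: x = -1 (local maximum); x = 2 (local minimum); x = 3 (local maximum); x = 5 (local minimum)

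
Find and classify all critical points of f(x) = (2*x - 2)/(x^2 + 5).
f'(x) = 2*(x^2 - 2*x*(x - 1) + 5)/(x^2 + 5)^2

Solve f'(x) = 0:
  f'(x) = -2*(x^2 - 2*x - 5)/(x^2 + 5)^2; the denominator is positive wherever f is defined, so f'(x) = 0 ⇔ -2*x^2 + 4*x + 10 = 0.
  Factor: -2*x^2 + 4*x + 10 = -2*(x^2 - 2*x - 5); x^2 - 2*x - 5 = 0 has no rational roots; quadratic formula: x = (2 ± √24)/2.
  ⇒ x = 1 - sqrt(6) ≈ -1.4495, 1 + sqrt(6) ≈ 3.4495

f''(x) = 4*(4*x^2*(x - 1) + (1 - 3*x)*(x^2 + 5))/(x^2 + 5)^3
Second-derivative test at each critical point:
  f''(-1.4495) = 0.1943 > 0 → local minimum
  f''(3.4495) = -0.0343 < 0 → local maximum

Critical points: x = 1 - sqrt(6) ≈ -1.4495 (local minimum); x = 1 + sqrt(6) ≈ 3.4495 (local maximum)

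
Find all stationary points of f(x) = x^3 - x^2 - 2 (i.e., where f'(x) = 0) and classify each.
f'(x) = x*(3*x - 2)

Solve f'(x) = 0:
  Factor: 3*x^2 - 2*x = x*(3*x - 2) = 0.
  ⇒ x = 0, 2/3

f''(x) = 6*x - 2
Second-derivative test at each critical point:
  f''(0) = -2 < 0 → local maximum
  f''(2/3) = 2 > 0 → local minimum

Critical points: x = 0 (local maximum); x = 2/3 (local minimum)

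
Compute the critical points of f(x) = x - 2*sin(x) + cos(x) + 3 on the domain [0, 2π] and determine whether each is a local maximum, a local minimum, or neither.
f'(x) = -sin(x) - 2*cos(x) + 1

Solve f'(x) = 0 on [0, 2π]:
  f'(x) = 0 ⇔ -sin(x) - 2*cos(x) = -1. Write the left side as R·cos(x + φ) with R = √((-2)² + 1²) = sqrt(5), cos φ = -2*sqrt(5)/5, sin φ = sqrt(5)/5; then cos(x + φ) = -sqrt(5)/5. Solve for x and keep the solutions lying in [0, 2π].
  ⇒ x = pi/2 ≈ 1.5708, -atan(3/4) + 2*pi ≈ 5.6397

f''(x) = 2*sin(x) - cos(x)
Second-derivative test at each critical point:
  f''(1.5708) = 2 > 0 → local minimum
  f''(5.6397) = -2 < 0 → local maximum

Critical points: x = pi/2 ≈ 1.5708 (local minimum); x = -atan(3/4) + 2*pi ≈ 5.6397 (local maximum)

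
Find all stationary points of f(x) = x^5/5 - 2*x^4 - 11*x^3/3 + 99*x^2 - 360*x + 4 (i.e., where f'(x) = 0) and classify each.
f'(x) = x^4 - 8*x^3 - 11*x^2 + 198*x - 360

Solve f'(x) = 0:
  Factor: x^4 - 8*x^3 - 11*x^2 + 198*x - 360 = (x - 6)*(x - 4)*(x - 3)*(x + 5) = 0.
  ⇒ x = -5, 3, 4, 6

f''(x) = 4*x^3 - 24*x^2 - 22*x + 198
Second-derivative test at each critical point:
  f''(-5) = -792 < 0 → local maximum
  f''(3) = 24 > 0 → local minimum
  f''(4) = -18 < 0 → local maximum
  f''(6) = 66 > 0 → local minimum

Critical points: x = -5 (local maximum); x = 3 (local minimum); x = 4 (local maximum); x = 6 (local minimum)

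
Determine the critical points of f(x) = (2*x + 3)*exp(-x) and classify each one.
f'(x) = (-2*x - 1)*exp(-x)

Solve f'(x) = 0:
  f'(x) = (-2*x - 1)·exp(-x) and exp(-x) > 0 for every x, so f'(x) = 0 ⇔ -2*x - 1 = 0.
  -2*x - 1 = 0.
  ⇒ x = -1/2

f''(x) = (2*x - 1)*exp(-x)
Second-derivative test at each critical point:
  f''(-1/2) = -3.2974 < 0 → local maximum

Critical points: x = -1/2 (local maximum)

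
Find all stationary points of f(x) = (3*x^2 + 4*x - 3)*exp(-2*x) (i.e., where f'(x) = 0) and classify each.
f'(x) = 2*(-3*x^2 - x + 5)*exp(-2*x)

Solve f'(x) = 0:
  f'(x) = (-6*x^2 - 2*x + 10)·exp(-2*x) and exp(-2*x) > 0 for every x, so f'(x) = 0 ⇔ -6*x^2 - 2*x + 10 = 0.
  Factor: -6*x^2 - 2*x + 10 = -2*(3*x^2 + x - 5); 3*x^2 + x - 5 = 0 has no rational roots; quadratic formula: x = (-1 ± √61)/6.
  ⇒ x = -sqrt(61)/6 - 1/6 ≈ -1.4684, -1/6 + sqrt(61)/6 ≈ 1.1350

f''(x) = 2*(6*x^2 - 4*x - 11)*exp(-2*x)
Second-derivative test at each critical point:
  f''(-1.4684) = 294.5162 > 0 → local minimum
  f''(1.1350) = -1.6137 < 0 → local maximum

Critical points: x = -sqrt(61)/6 - 1/6 ≈ -1.4684 (local minimum); x = -1/6 + sqrt(61)/6 ≈ 1.1350 (local maximum)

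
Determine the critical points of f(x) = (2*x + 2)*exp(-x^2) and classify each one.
f'(x) = 2*(-2*x*(x + 1) + 1)*exp(-x^2)

Solve f'(x) = 0:
  f'(x) = (-4*x^2 - 4*x + 2)·exp(-x^2) and exp(-x^2) > 0 for every x, so f'(x) = 0 ⇔ -4*x^2 - 4*x + 2 = 0.
  Factor: -4*x^2 - 4*x + 2 = -2*(2*x^2 + 2*x - 1); 2*x^2 + 2*x - 1 = 0 has no rational roots; quadratic formula: x = (-2 ± √12)/4.
  ⇒ x = -sqrt(3)/2 - 1/2 ≈ -1.3660, -1/2 + sqrt(3)/2 ≈ 0.3660

f''(x) = 4*(2*x^2*(x + 1) - 3*x - 1)*exp(-x^2)
Second-derivative test at each critical point:
  f''(-1.3660) = 1.0721 > 0 → local minimum
  f''(0.3660) = -6.0595 < 0 → local maximum

Critical points: x = -sqrt(3)/2 - 1/2 ≈ -1.3660 (local minimum); x = -1/2 + sqrt(3)/2 ≈ 0.3660 (local maximum)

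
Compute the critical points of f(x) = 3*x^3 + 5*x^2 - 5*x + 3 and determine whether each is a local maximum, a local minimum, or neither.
f'(x) = 9*x^2 + 10*x - 5

Solve f'(x) = 0:
  9*x^2 + 10*x - 5 = 0 has no rational roots; quadratic formula: x = (-10 ± √280)/18.
  ⇒ x = -sqrt(70)/9 - 5/9 ≈ -1.4852, -5/9 + sqrt(70)/9 ≈ 0.3741

f''(x) = 18*x + 10
Second-derivative test at each critical point:
  f''(-1.4852) = -16.7332 < 0 → local maximum
  f''(0.3741) = 16.7332 > 0 → local minimum

Critical points: x = -sqrt(70)/9 - 5/9 ≈ -1.4852 (local maximum); x = -5/9 + sqrt(70)/9 ≈ 0.3741 (local minimum)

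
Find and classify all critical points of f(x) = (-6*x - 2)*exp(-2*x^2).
f'(x) = 2*(4*x*(3*x + 1) - 3)*exp(-2*x^2)

Solve f'(x) = 0:
  f'(x) = (24*x^2 + 8*x - 6)·exp(-2*x^2) and exp(-2*x^2) > 0 for every x, so f'(x) = 0 ⇔ 24*x^2 + 8*x - 6 = 0.
  Factor: 24*x^2 + 8*x - 6 = 2*(12*x^2 + 4*x - 3); 12*x^2 + 4*x - 3 = 0 has no rational roots; quadratic formula: x = (-4 ± √160)/24.
  ⇒ x = -sqrt(10)/6 - 1/6 ≈ -0.6937, -1/6 + sqrt(10)/6 ≈ 0.3604

f''(x) = 8*(-12*x^3 - 4*x^2 + 9*x + 1)*exp(-2*x^2)
Second-derivative test at each critical point:
  f''(-0.6937) = -9.6626 < 0 → local maximum
  f''(0.3604) = 19.5112 > 0 → local minimum

Critical points: x = -sqrt(10)/6 - 1/6 ≈ -0.6937 (local maximum); x = -1/6 + sqrt(10)/6 ≈ 0.3604 (local minimum)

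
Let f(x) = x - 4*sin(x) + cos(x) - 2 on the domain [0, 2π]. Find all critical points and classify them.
f'(x) = -sin(x) - 4*cos(x) + 1

Solve f'(x) = 0 on [0, 2π]:
  f'(x) = 0 ⇔ -sin(x) - 4*cos(x) = -1. Write the left side as R·cos(x + φ) with R = √((-4)² + 1²) = sqrt(17), cos φ = -4*sqrt(17)/17, sin φ = sqrt(17)/17; then cos(x + φ) = -sqrt(17)/17. Solve for x and keep the solutions lying in [0, 2π].
  ⇒ x = pi/2 ≈ 1.5708, -atan(15/8) + 2*pi ≈ 5.2023

f''(x) = 4*sin(x) - cos(x)
Second-derivative test at each critical point:
  f''(1.5708) = 4 > 0 → local minimum
  f''(5.2023) = -4 < 0 → local maximum

Critical points: x = pi/2 ≈ 1.5708 (local minimum); x = -atan(15/8) + 2*pi ≈ 5.2023 (local maximum)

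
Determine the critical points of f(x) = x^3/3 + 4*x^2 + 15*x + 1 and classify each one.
f'(x) = x^2 + 8*x + 15

Solve f'(x) = 0:
  Factor: x^2 + 8*x + 15 = (x + 3)*(x + 5) = 0.
  ⇒ x = -5, -3

f''(x) = 2*x + 8
Second-derivative test at each critical point:
  f''(-5) = -2 < 0 → local maximum
  f''(-3) = 2 > 0 → local minimum

Critical points: x = -5 (local maximum); x = -3 (local minimum)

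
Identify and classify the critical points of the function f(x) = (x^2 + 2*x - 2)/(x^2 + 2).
f'(x) = 2*(-x^2 + 4*x + 2)/(x^4 + 4*x^2 + 4)

Solve f'(x) = 0:
  f'(x) = -2*(x^2 - 4*x - 2)/(x^2 + 2)^2; the denominator is positive wherever f is defined, so f'(x) = 0 ⇔ -2*x^2 + 8*x + 4 = 0.
  Factor: -2*x^2 + 8*x + 4 = -2*(x^2 - 4*x - 2); x^2 - 4*x - 2 = 0 has no rational roots; quadratic formula: x = (4 ± √24)/2.
  ⇒ x = 2 - sqrt(6) ≈ -0.4495, 2 + sqrt(6) ≈ 4.4495

f''(x) = 4*(x^3 - 6*x^2 - 6*x + 4)/(x^6 + 6*x^4 + 12*x^2 + 8)
Second-derivative test at each critical point:
  f''(-0.4495) = 2.0206 > 0 → local minimum
  f''(4.4495) = -0.0206 < 0 → local maximum

Critical points: x = 2 - sqrt(6) ≈ -0.4495 (local minimum); x = 2 + sqrt(6) ≈ 4.4495 (local maximum)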